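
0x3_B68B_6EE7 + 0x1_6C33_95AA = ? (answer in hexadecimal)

Add column by column in base 16, right to left:
  7+A = 1 carry 1
  E+A+1 = 9 carry 1
  E+5+1 = 4 carry 1
  6+9+1 = 0 carry 1
  B+3+1 = F
  8+3 = B
  6+C = 2 carry 1
  B+6+1 = 2 carry 1
  3+1+1 = 5

0x522BF0491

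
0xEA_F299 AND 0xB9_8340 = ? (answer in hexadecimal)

AND each hex digit independently (no carries):
  E&B=A, A&9=8, F&8=8, 2&3=2, 9&4=0, 9&0=0

0xA88200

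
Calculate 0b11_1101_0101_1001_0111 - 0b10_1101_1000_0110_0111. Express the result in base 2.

0b1111110100110000

Subtract column by column in base 2:
  1-1 → 0
  1-1 → 0
  1-1 → 0
  0-0 → 0
  1-0 → 1
  0-1 → 1 (borrow)
  0-1-1 → 0 (borrow)
  1-0-1 → 0
  1-0 → 1
  0-0 → 0
  1-0 → 1
  0-1 → 1 (borrow)
  1-1-1 → 1 (borrow)
  0-0-1 → 1 (borrow)
  1-1-1 → 1 (borrow)
  1-1-1 → 1 (borrow)
  1-0-1 → 0
  1-1 → 0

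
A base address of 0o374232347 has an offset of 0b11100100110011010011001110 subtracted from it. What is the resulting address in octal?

0o27400031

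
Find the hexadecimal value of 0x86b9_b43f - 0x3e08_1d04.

Subtract column by column in base 16:
  f-4 → b
  3-0 → 3
  4-d → 7 (borrow)
  b-1-1 → 9
  9-8 → 1
  b-0 → b
  6-e → 8 (borrow)
  8-3-1 → 4

0x48b1973b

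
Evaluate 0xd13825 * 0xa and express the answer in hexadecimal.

Multiply each base-16 digit by 10, carrying:
  5×10 = 50 → write 2 carry 3
  2×10+3 = 23 → write 7 carry 1
  8×10+1 = 81 → write 1 carry 5
  3×10+5 = 35 → write 3 carry 2
  1×10+2 = 12 → write c
  d×10 = 130 → write 2 carry 8
  remaining carry: 8

0x82c3172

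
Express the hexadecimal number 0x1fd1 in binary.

Expand each hex digit to 4 bits: 1=0001 f=1111 d=1101 1=0001.

0b1111111010001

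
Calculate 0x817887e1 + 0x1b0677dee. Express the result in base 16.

0x231e005cf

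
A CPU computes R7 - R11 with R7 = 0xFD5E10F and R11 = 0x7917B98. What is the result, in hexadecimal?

0x8446577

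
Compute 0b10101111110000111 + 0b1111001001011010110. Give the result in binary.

0b10001111001001011101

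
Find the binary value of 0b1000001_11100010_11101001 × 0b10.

Multiply each base-2 digit by 2, carrying:
  1×2 = 2 → write 0 carry 1
  0×2+1 = 1 → write 1
  0×2 = 0 → write 0
  1×2 = 2 → write 0 carry 1
  0×2+1 = 1 → write 1
  1×2 = 2 → write 0 carry 1
  1×2+1 = 3 → write 1 carry 1
  1×2+1 = 3 → write 1 carry 1
  0×2+1 = 1 → write 1
  1×2 = 2 → write 0 carry 1
  0×2+1 = 1 → write 1
  0×2 = 0 → write 0
  0×2 = 0 → write 0
  1×2 = 2 → write 0 carry 1
  1×2+1 = 3 → write 1 carry 1
  1×2+1 = 3 → write 1 carry 1
  1×2+1 = 3 → write 1 carry 1
  0×2+1 = 1 → write 1
  0×2 = 0 → write 0
  0×2 = 0 → write 0
  0×2 = 0 → write 0
  0×2 = 0 → write 0
  1×2 = 2 → write 0 carry 1
  remaining carry: 1

0b100000111100010111010010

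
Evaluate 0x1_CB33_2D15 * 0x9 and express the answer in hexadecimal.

Multiply each base-16 digit by 9, carrying:
  5×9 = 45 → write D carry 2
  1×9+2 = 11 → write B
  D×9 = 117 → write 5 carry 7
  2×9+7 = 25 → write 9 carry 1
  3×9+1 = 28 → write C carry 1
  3×9+1 = 28 → write C carry 1
  B×9+1 = 100 → write 4 carry 6
  C×9+6 = 114 → write 2 carry 7
  1×9+7 = 16 → write 0 carry 1
  remaining carry: 1

0x1024CC95BD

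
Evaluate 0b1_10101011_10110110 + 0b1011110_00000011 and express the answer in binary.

Add column by column in base 2, right to left:
  0+1 = 1
  1+1 = 0 carry 1
  1+0+1 = 0 carry 1
  0+0+1 = 1
  1+0 = 1
  1+0 = 1
  0+0 = 0
  1+0 = 1
  1+0 = 1
  1+1 = 0 carry 1
  0+1+1 = 0 carry 1
  1+1+1 = 1 carry 1
  0+1+1 = 0 carry 1
  1+0+1 = 0 carry 1
  0+1+1 = 0 carry 1
  1+0+1 = 0 carry 1
  1+0+1 = 0 carry 1
  final carry 1

0b100000100110111001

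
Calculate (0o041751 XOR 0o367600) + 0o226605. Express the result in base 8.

First 0o041751 XOR 0o367600 = 0o326151.
Add column by column in base 8, right to left:
  1+5 = 6
  5+0 = 5
  1+6 = 7
  6+6 = 4 carry 1
  2+2+1 = 5
  3+2 = 5

0o554756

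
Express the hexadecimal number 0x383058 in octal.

0o16030130

Expand each hex digit to 4 bits: 3=0011 8=1000 3=0011 0=0000 5=0101 8=1000.
Group the bits in threes: 001 110 000 011 000 001 011 000 → 16030130.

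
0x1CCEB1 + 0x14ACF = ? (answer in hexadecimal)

0x1E1980

Add column by column in base 16, right to left:
  1+F = 0 carry 1
  B+C+1 = 8 carry 1
  E+A+1 = 9 carry 1
  C+4+1 = 1 carry 1
  C+1+1 = E
  1+0 = 1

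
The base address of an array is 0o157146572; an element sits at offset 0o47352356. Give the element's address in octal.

Add column by column in base 8, right to left:
  2+6 = 0 carry 1
  7+5+1 = 5 carry 1
  5+3+1 = 1 carry 1
  6+2+1 = 1 carry 1
  4+5+1 = 2 carry 1
  1+3+1 = 5
  7+7 = 6 carry 1
  5+4+1 = 2 carry 1
  1+0+1 = 2

0o226521150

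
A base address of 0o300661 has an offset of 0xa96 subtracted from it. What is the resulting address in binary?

0o300661 = 0b11000000110110001 in binary.
0xa96 = 0b101010010110 in binary.
Subtract column by column in base 2:
  1-0 → 1
  0-1 → 1 (borrow)
  0-1-1 → 0 (borrow)
  0-0-1 → 1 (borrow)
  1-1-1 → 1 (borrow)
  1-0-1 → 0
  0-0 → 0
  1-1 → 0
  1-0 → 1
  0-1 → 1 (borrow)
  0-0-1 → 1 (borrow)
  0-1-1 → 0 (borrow)
  0-0-1 → 1 (borrow)
  0-0-1 → 1 (borrow)
  0-0-1 → 1 (borrow)
  1-0-1 → 0
  1-0 → 1

0b10111011100011011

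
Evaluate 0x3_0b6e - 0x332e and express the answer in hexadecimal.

0x2d840

Subtract column by column in base 16:
  e-e → 0
  6-2 → 4
  b-3 → 8
  0-3 → d (borrow)
  3-0-1 → 2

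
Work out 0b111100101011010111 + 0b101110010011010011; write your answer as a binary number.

0b1101010111110101010

Add column by column in base 2, right to left:
  1+1 = 0 carry 1
  1+1+1 = 1 carry 1
  1+0+1 = 0 carry 1
  0+0+1 = 1
  1+1 = 0 carry 1
  0+0+1 = 1
  1+1 = 0 carry 1
  1+1+1 = 1 carry 1
  0+0+1 = 1
  1+0 = 1
  0+1 = 1
  1+0 = 1
  0+0 = 0
  0+1 = 1
  1+1 = 0 carry 1
  1+1+1 = 1 carry 1
  1+0+1 = 0 carry 1
  1+1+1 = 1 carry 1
  final carry 1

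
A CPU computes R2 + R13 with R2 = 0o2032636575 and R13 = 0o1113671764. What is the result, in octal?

Add column by column in base 8, right to left:
  5+4 = 1 carry 1
  7+6+1 = 6 carry 1
  5+7+1 = 5 carry 1
  6+1+1 = 0 carry 1
  3+7+1 = 3 carry 1
  6+6+1 = 5 carry 1
  2+3+1 = 6
  3+1 = 4
  0+1 = 1
  2+1 = 3

0o3146530561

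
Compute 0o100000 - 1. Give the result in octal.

The trailing 5 digits are 0, so subtracting 1 borrows through: they become 7 and the next digit up decrements.

0o77777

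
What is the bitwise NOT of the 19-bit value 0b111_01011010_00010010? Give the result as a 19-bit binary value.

0b0001010010111101101

Invert each bit: 1110101101000010010 → 0001010010111101101.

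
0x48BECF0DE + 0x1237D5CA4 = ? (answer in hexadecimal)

Add column by column in base 16, right to left:
  E+4 = 2 carry 1
  D+A+1 = 8 carry 1
  0+C+1 = D
  F+5 = 4 carry 1
  C+D+1 = A carry 1
  E+7+1 = 6 carry 1
  B+3+1 = F
  8+2 = A
  4+1 = 5

0x5AF6A4D82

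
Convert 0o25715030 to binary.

0b10101111001101000011000

Each octal digit is 3 bits: 2=010 5=101 7=111 1=001 5=101 0=000 3=011 0=000.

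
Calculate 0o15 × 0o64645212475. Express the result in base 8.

0o1256544412031

Multiply each base-8 digit by 13, carrying:
  5×13 = 65 → write 1 carry 8
  7×13+8 = 99 → write 3 carry 12
  4×13+12 = 64 → write 0 carry 8
  2×13+8 = 34 → write 2 carry 4
  1×13+4 = 17 → write 1 carry 2
  2×13+2 = 28 → write 4 carry 3
  5×13+3 = 68 → write 4 carry 8
  4×13+8 = 60 → write 4 carry 7
  6×13+7 = 85 → write 5 carry 10
  4×13+10 = 62 → write 6 carry 7
  6×13+7 = 85 → write 5 carry 10
  remaining carry: 12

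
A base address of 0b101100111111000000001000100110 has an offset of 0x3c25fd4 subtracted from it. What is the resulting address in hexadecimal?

0x2939a252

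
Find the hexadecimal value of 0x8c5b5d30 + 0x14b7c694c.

Add column by column in base 16, right to left:
  0+c = c
  3+4 = 7
  d+9 = 6 carry 1
  5+6+1 = c
  b+c = 7 carry 1
  5+7+1 = d
  c+b = 7 carry 1
  8+4+1 = d
  0+1 = 1

0x1d7d7c67c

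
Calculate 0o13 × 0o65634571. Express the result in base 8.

0o1117674063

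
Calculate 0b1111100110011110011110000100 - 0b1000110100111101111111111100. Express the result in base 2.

0b110110001100000011110001000

Subtract column by column in base 2:
  0-0 → 0
  0-0 → 0
  1-1 → 0
  0-1 → 1 (borrow)
  0-1-1 → 0 (borrow)
  0-1-1 → 0 (borrow)
  0-1-1 → 0 (borrow)
  1-1-1 → 1 (borrow)
  1-1-1 → 1 (borrow)
  1-1-1 → 1 (borrow)
  1-1-1 → 1 (borrow)
  0-1-1 → 0 (borrow)
  0-1-1 → 0 (borrow)
  1-0-1 → 0
  1-1 → 0
  1-1 → 0
  1-1 → 0
  0-1 → 1 (borrow)
  0-0-1 → 1 (borrow)
  1-0-1 → 0
  1-1 → 0
  0-0 → 0
  0-1 → 1 (borrow)
  1-1-1 → 1 (borrow)
  1-0-1 → 0
  1-0 → 1
  1-0 → 1
  1-1 → 0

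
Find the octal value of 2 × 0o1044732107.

0o2111664216

Multiply each base-8 digit by 2, carrying:
  7×2 = 14 → write 6 carry 1
  0×2+1 = 1 → write 1
  1×2 = 2 → write 2
  2×2 = 4 → write 4
  3×2 = 6 → write 6
  7×2 = 14 → write 6 carry 1
  4×2+1 = 9 → write 1 carry 1
  4×2+1 = 9 → write 1 carry 1
  0×2+1 = 1 → write 1
  1×2 = 2 → write 2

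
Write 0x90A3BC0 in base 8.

Expand each hex digit to 4 bits: 9=1001 0=0000 A=1010 3=0011 B=1011 C=1100 0=0000.
Group the bits in threes: 001 001 000 010 100 011 101 111 000 000 → 1102435700.

0o1102435700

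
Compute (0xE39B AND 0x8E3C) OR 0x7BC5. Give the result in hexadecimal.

0xFBDD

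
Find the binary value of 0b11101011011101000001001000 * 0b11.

0b1011000010010111000011011000

Multiply each base-2 digit by 3, carrying:
  0×3 = 0 → write 0
  0×3 = 0 → write 0
  0×3 = 0 → write 0
  1×3 = 3 → write 1 carry 1
  0×3+1 = 1 → write 1
  0×3 = 0 → write 0
  1×3 = 3 → write 1 carry 1
  0×3+1 = 1 → write 1
  0×3 = 0 → write 0
  0×3 = 0 → write 0
  0×3 = 0 → write 0
  0×3 = 0 → write 0
  1×3 = 3 → write 1 carry 1
  0×3+1 = 1 → write 1
  1×3 = 3 → write 1 carry 1
  1×3+1 = 4 → write 0 carry 2
  1×3+2 = 5 → write 1 carry 2
  0×3+2 = 2 → write 0 carry 1
  1×3+1 = 4 → write 0 carry 2
  1×3+2 = 5 → write 1 carry 2
  0×3+2 = 2 → write 0 carry 1
  1×3+1 = 4 → write 0 carry 2
  0×3+2 = 2 → write 0 carry 1
  1×3+1 = 4 → write 0 carry 2
  1×3+2 = 5 → write 1 carry 2
  1×3+2 = 5 → write 1 carry 2
  remaining carry: 10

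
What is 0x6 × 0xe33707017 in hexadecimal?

0x5534a2a08a

Multiply each base-16 digit by 6, carrying:
  7×6 = 42 → write a carry 2
  1×6+2 = 8 → write 8
  0×6 = 0 → write 0
  7×6 = 42 → write a carry 2
  0×6+2 = 2 → write 2
  7×6 = 42 → write a carry 2
  3×6+2 = 20 → write 4 carry 1
  3×6+1 = 19 → write 3 carry 1
  e×6+1 = 85 → write 5 carry 5
  remaining carry: 5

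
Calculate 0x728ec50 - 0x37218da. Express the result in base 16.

0x3b6d376

Subtract column by column in base 16:
  0-a → 6 (borrow)
  5-d-1 → 7 (borrow)
  c-8-1 → 3
  e-1 → d
  8-2 → 6
  2-7 → b (borrow)
  7-3-1 → 3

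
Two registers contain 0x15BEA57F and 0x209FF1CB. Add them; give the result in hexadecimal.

Add column by column in base 16, right to left:
  F+B = A carry 1
  7+C+1 = 4 carry 1
  5+1+1 = 7
  A+F = 9 carry 1
  E+F+1 = E carry 1
  B+9+1 = 5 carry 1
  5+0+1 = 6
  1+2 = 3

0x365E974A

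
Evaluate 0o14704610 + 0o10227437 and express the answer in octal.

0o25134247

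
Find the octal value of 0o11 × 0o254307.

0o3017377

Multiply each base-8 digit by 9, carrying:
  7×9 = 63 → write 7 carry 7
  0×9+7 = 7 → write 7
  3×9 = 27 → write 3 carry 3
  4×9+3 = 39 → write 7 carry 4
  5×9+4 = 49 → write 1 carry 6
  2×9+6 = 24 → write 0 carry 3
  remaining carry: 3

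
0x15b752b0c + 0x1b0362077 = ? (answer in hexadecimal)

0x30bab4b83

Add column by column in base 16, right to left:
  c+7 = 3 carry 1
  0+7+1 = 8
  b+0 = b
  2+2 = 4
  5+6 = b
  7+3 = a
  b+0 = b
  5+b = 0 carry 1
  1+1+1 = 3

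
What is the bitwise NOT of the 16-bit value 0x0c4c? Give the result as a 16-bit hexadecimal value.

0xf3b3

Each hex digit d becomes f−d:
  0→f, c→3, 4→b, c→3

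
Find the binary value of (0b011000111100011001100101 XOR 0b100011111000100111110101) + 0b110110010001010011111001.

0b1110001010110010010001001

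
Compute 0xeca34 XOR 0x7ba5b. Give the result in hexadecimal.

XOR each hex digit independently (no carries):
  e^7=9, c^b=7, a^a=0, 3^5=6, 4^b=f

0x9706f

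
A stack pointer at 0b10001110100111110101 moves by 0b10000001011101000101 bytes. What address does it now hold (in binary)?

Add column by column in base 2, right to left:
  1+1 = 0 carry 1
  0+0+1 = 1
  1+1 = 0 carry 1
  0+0+1 = 1
  1+0 = 1
  1+0 = 1
  1+1 = 0 carry 1
  1+0+1 = 0 carry 1
  1+1+1 = 1 carry 1
  0+1+1 = 0 carry 1
  0+1+1 = 0 carry 1
  1+0+1 = 0 carry 1
  0+1+1 = 0 carry 1
  1+0+1 = 0 carry 1
  1+0+1 = 0 carry 1
  1+0+1 = 0 carry 1
  0+0+1 = 1
  0+0 = 0
  0+0 = 0
  1+1 = 0 carry 1
  final carry 1

0b100010000000100111010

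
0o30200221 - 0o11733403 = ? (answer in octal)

Subtract column by column in base 8:
  1-3 → 6 (borrow)
  2-0-1 → 1
  2-4 → 6 (borrow)
  0-3-1 → 4 (borrow)
  0-3-1 → 4 (borrow)
  2-7-1 → 2 (borrow)
  0-1-1 → 6 (borrow)
  3-1-1 → 1

0o16244616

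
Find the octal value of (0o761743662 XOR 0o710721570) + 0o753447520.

0o1044532032

First 0o761743662 XOR 0o710721570 = 0o071062312.
Add column by column in base 8, right to left:
  2+0 = 2
  1+2 = 3
  3+5 = 0 carry 1
  2+7+1 = 2 carry 1
  6+4+1 = 3 carry 1
  0+4+1 = 5
  1+3 = 4
  7+5 = 4 carry 1
  0+7+1 = 0 carry 1
  final carry 1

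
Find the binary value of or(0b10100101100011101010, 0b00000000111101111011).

OR bit by bit (1 where either bit is 1):
  10100101100011101010
| 00000000111101111011
= 10100101111111111011

0b10100101111111111011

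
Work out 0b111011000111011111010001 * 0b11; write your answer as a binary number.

0b10110001010110011101110011

Multiply each base-2 digit by 3, carrying:
  1×3 = 3 → write 1 carry 1
  0×3+1 = 1 → write 1
  0×3 = 0 → write 0
  0×3 = 0 → write 0
  1×3 = 3 → write 1 carry 1
  0×3+1 = 1 → write 1
  1×3 = 3 → write 1 carry 1
  1×3+1 = 4 → write 0 carry 2
  1×3+2 = 5 → write 1 carry 2
  1×3+2 = 5 → write 1 carry 2
  1×3+2 = 5 → write 1 carry 2
  0×3+2 = 2 → write 0 carry 1
  1×3+1 = 4 → write 0 carry 2
  1×3+2 = 5 → write 1 carry 2
  1×3+2 = 5 → write 1 carry 2
  0×3+2 = 2 → write 0 carry 1
  0×3+1 = 1 → write 1
  0×3 = 0 → write 0
  1×3 = 3 → write 1 carry 1
  1×3+1 = 4 → write 0 carry 2
  0×3+2 = 2 → write 0 carry 1
  1×3+1 = 4 → write 0 carry 2
  1×3+2 = 5 → write 1 carry 2
  1×3+2 = 5 → write 1 carry 2
  remaining carry: 10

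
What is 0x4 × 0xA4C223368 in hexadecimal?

0x293088CDA0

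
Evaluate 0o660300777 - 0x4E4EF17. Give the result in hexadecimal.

0x1DC92E8

0o660300777 = 0x6C181FF in hexadecimal.
Subtract column by column in base 16:
  F-7 → 8
  F-1 → E
  1-F → 2 (borrow)
  8-E-1 → 9 (borrow)
  1-4-1 → C (borrow)
  C-E-1 → D (borrow)
  6-4-1 → 1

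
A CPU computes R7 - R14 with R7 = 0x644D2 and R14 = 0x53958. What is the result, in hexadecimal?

0x10B7A

Subtract column by column in base 16:
  2-8 → A (borrow)
  D-5-1 → 7
  4-9 → B (borrow)
  4-3-1 → 0
  6-5 → 1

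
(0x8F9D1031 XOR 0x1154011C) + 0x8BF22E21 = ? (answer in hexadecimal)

First 0x8F9D1031 XOR 0x1154011C = 0x9EC9112D.
Add column by column in base 16, right to left:
  D+1 = E
  2+2 = 4
  1+E = F
  1+2 = 3
  9+2 = B
  C+F = B carry 1
  E+B+1 = A carry 1
  9+8+1 = 2 carry 1
  final carry 1

0x12ABB3F4E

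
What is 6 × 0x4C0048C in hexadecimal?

Multiply each base-16 digit by 6, carrying:
  C×6 = 72 → write 8 carry 4
  8×6+4 = 52 → write 4 carry 3
  4×6+3 = 27 → write B carry 1
  0×6+1 = 1 → write 1
  0×6 = 0 → write 0
  C×6 = 72 → write 8 carry 4
  4×6+4 = 28 → write C carry 1
  remaining carry: 1

0x1C801B48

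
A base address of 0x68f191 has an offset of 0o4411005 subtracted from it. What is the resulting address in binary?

0x68f191 = 0b11010001111000110010001 in binary.
0o4411005 = 0b100100001001000000101 in binary.
Subtract column by column in base 2:
  1-1 → 0
  0-0 → 0
  0-1 → 1 (borrow)
  0-0-1 → 1 (borrow)
  1-0-1 → 0
  0-0 → 0
  0-0 → 0
  1-0 → 1
  1-0 → 1
  0-1 → 1 (borrow)
  0-0-1 → 1 (borrow)
  0-0-1 → 1 (borrow)
  1-1-1 → 1 (borrow)
  1-0-1 → 0
  1-0 → 1
  1-0 → 1
  0-0 → 0
  0-1 → 1 (borrow)
  0-0-1 → 1 (borrow)
  1-0-1 → 0
  0-1 → 1 (borrow)
  1-0-1 → 0
  1-0 → 1

0b10101101101111110001100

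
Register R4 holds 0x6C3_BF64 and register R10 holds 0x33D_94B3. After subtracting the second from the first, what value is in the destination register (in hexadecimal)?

0x3862AB1

Subtract column by column in base 16:
  4-3 → 1
  6-B → B (borrow)
  F-4-1 → A
  B-9 → 2
  3-D → 6 (borrow)
  C-3-1 → 8
  6-3 → 3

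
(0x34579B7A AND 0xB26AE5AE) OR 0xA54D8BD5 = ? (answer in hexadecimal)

0xB54F8BFF

0x34579B7A AND 0xB26AE5AE = 0x3042812A.
Then OR with 0xA54D8BD5.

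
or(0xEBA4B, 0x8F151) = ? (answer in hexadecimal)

0xEFB5B

OR each hex digit independently (no carries):
  E|8=E, B|F=F, A|1=B, 4|5=5, B|1=B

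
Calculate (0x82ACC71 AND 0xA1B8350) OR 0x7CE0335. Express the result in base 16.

0x82ACC71 AND 0xA1B8350 = 0x80A8050.
Then OR with 0x7CE0335.

0xFCE8375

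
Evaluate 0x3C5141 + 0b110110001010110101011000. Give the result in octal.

0o105177231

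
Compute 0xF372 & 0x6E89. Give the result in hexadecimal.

0x6200

AND each hex digit independently (no carries):
  F&6=6, 3&E=2, 7&8=0, 2&9=0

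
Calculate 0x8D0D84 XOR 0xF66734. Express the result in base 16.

XOR each hex digit independently (no carries):
  8^F=7, D^6=B, 0^6=6, D^7=A, 8^3=B, 4^4=0

0x7B6AB0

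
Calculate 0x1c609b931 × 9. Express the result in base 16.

Multiply each base-16 digit by 9, carrying:
  1×9 = 9 → write 9
  3×9 = 27 → write b carry 1
  9×9+1 = 82 → write 2 carry 5
  b×9+5 = 104 → write 8 carry 6
  9×9+6 = 87 → write 7 carry 5
  0×9+5 = 5 → write 5
  6×9 = 54 → write 6 carry 3
  c×9+3 = 111 → write f carry 6
  1×9+6 = 15 → write f

0xff65782b9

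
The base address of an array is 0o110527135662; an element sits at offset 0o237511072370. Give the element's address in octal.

Add column by column in base 8, right to left:
  2+0 = 2
  6+7 = 5 carry 1
  6+3+1 = 2 carry 1
  5+2+1 = 0 carry 1
  3+7+1 = 3 carry 1
  1+0+1 = 2
  7+1 = 0 carry 1
  2+1+1 = 4
  5+5 = 2 carry 1
  0+7+1 = 0 carry 1
  1+3+1 = 5
  1+2 = 3

0o350240230252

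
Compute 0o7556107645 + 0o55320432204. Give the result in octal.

Add column by column in base 8, right to left:
  5+4 = 1 carry 1
  4+0+1 = 5
  6+2 = 0 carry 1
  7+2+1 = 2 carry 1
  0+3+1 = 4
  1+4 = 5
  6+0 = 6
  5+2 = 7
  5+3 = 0 carry 1
  7+5+1 = 5 carry 1
  0+5+1 = 6

0o65076542051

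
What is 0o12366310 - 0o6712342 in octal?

0o3453746

Subtract column by column in base 8:
  0-2 → 6 (borrow)
  1-4-1 → 4 (borrow)
  3-3-1 → 7 (borrow)
  6-2-1 → 3
  6-1 → 5
  3-7 → 4 (borrow)
  2-6-1 → 3 (borrow)
  1-0-1 → 0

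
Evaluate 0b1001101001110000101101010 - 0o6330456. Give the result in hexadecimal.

0x11B303C

0b1001101001110000101101010 = 0x134E16A in hexadecimal.
0o6330456 = 0x19B12E in hexadecimal.
Subtract column by column in base 16:
  A-E → C (borrow)
  6-2-1 → 3
  1-1 → 0
  E-B → 3
  4-9 → B (borrow)
  3-1-1 → 1
  1-0 → 1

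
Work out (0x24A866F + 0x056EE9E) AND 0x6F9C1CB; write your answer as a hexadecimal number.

0x2A14109

Add column by column in base 16, right to left:
  F+E = D carry 1
  6+9+1 = 0 carry 1
  6+E+1 = 5 carry 1
  8+E+1 = 7 carry 1
  A+6+1 = 1 carry 1
  4+5+1 = A
  2+0 = 2
Sum = 0x2A1750D; now AND with 0x6F9C1CB:
  2&6=2, A&F=A, 1&9=1, 7&C=4, 5&1=1, 0&C=0, D&B=9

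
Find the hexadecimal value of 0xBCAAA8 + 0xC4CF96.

Add column by column in base 16, right to left:
  8+6 = E
  A+9 = 3 carry 1
  A+F+1 = A carry 1
  A+C+1 = 7 carry 1
  C+4+1 = 1 carry 1
  B+C+1 = 8 carry 1
  final carry 1

0x1817A3E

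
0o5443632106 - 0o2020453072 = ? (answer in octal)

0o3423157014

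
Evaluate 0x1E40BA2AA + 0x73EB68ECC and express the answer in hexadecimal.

Add column by column in base 16, right to left:
  A+C = 6 carry 1
  A+C+1 = 7 carry 1
  2+E+1 = 1 carry 1
  A+8+1 = 3 carry 1
  B+6+1 = 2 carry 1
  0+B+1 = C
  4+E = 2 carry 1
  E+3+1 = 2 carry 1
  1+7+1 = 9

0x922C23176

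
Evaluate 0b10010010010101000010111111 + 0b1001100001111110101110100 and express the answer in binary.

Add column by column in base 2, right to left:
  1+0 = 1
  1+0 = 1
  1+1 = 0 carry 1
  1+0+1 = 0 carry 1
  1+1+1 = 1 carry 1
  1+1+1 = 1 carry 1
  0+1+1 = 0 carry 1
  1+0+1 = 0 carry 1
  0+1+1 = 0 carry 1
  0+0+1 = 1
  0+1 = 1
  0+1 = 1
  1+1 = 0 carry 1
  0+1+1 = 0 carry 1
  1+1+1 = 1 carry 1
  0+1+1 = 0 carry 1
  1+0+1 = 0 carry 1
  0+0+1 = 1
  0+0 = 0
  1+0 = 1
  0+1 = 1
  0+1 = 1
  1+0 = 1
  0+0 = 0
  0+1 = 1
  1+0 = 1

0b11011110100100111000110011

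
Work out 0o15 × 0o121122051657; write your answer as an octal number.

Multiply each base-8 digit by 13, carrying:
  7×13 = 91 → write 3 carry 11
  5×13+11 = 76 → write 4 carry 9
  6×13+9 = 87 → write 7 carry 10
  1×13+10 = 23 → write 7 carry 2
  5×13+2 = 67 → write 3 carry 8
  0×13+8 = 8 → write 0 carry 1
  2×13+1 = 27 → write 3 carry 3
  2×13+3 = 29 → write 5 carry 3
  1×13+3 = 16 → write 0 carry 2
  1×13+2 = 15 → write 7 carry 1
  2×13+1 = 27 → write 3 carry 3
  1×13+3 = 16 → write 0 carry 2
  remaining carry: 2

0o2037053037743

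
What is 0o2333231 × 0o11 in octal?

0o25665541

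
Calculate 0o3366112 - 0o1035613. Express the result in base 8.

0o2330277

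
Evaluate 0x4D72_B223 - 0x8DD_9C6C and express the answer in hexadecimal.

0x449515B7

Subtract column by column in base 16:
  3-C → 7 (borrow)
  2-6-1 → B (borrow)
  2-C-1 → 5 (borrow)
  B-9-1 → 1
  2-D → 5 (borrow)
  7-D-1 → 9 (borrow)
  D-8-1 → 4
  4-0 → 4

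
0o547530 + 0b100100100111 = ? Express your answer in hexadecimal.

0o547530 = 0x2CF58 in hexadecimal.
0b100100100111 = 0x927 in hexadecimal.
Add column by column in base 16, right to left:
  8+7 = F
  5+2 = 7
  F+9 = 8 carry 1
  C+0+1 = D
  2+0 = 2

0x2D87F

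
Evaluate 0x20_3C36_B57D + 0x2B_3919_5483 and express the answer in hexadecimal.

Add column by column in base 16, right to left:
  D+3 = 0 carry 1
  7+8+1 = 0 carry 1
  5+4+1 = A
  B+5 = 0 carry 1
  6+9+1 = 0 carry 1
  3+1+1 = 5
  C+9 = 5 carry 1
  3+3+1 = 7
  0+B = B
  2+2 = 4

0x4B75500A00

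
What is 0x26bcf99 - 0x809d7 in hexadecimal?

Subtract column by column in base 16:
  9-7 → 2
  9-d → c (borrow)
  f-9-1 → 5
  c-0 → c
  b-8 → 3
  6-0 → 6
  2-0 → 2

0x263c5c2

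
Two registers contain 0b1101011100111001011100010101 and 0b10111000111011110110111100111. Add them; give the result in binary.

Add column by column in base 2, right to left:
  1+1 = 0 carry 1
  0+1+1 = 0 carry 1
  1+1+1 = 1 carry 1
  0+0+1 = 1
  1+0 = 1
  0+1 = 1
  0+1 = 1
  0+1 = 1
  1+1 = 0 carry 1
  1+0+1 = 0 carry 1
  1+1+1 = 1 carry 1
  0+1+1 = 0 carry 1
  1+0+1 = 0 carry 1
  0+1+1 = 0 carry 1
  0+1+1 = 0 carry 1
  1+1+1 = 1 carry 1
  1+1+1 = 1 carry 1
  1+0+1 = 0 carry 1
  0+1+1 = 0 carry 1
  0+1+1 = 0 carry 1
  1+1+1 = 1 carry 1
  1+0+1 = 0 carry 1
  1+0+1 = 0 carry 1
  0+0+1 = 1
  1+1 = 0 carry 1
  0+1+1 = 0 carry 1
  1+1+1 = 1 carry 1
  1+0+1 = 0 carry 1
  0+1+1 = 0 carry 1
  final carry 1

0b100100100100011000010011111100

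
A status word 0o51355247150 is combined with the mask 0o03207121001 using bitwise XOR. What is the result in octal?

XOR each oct digit independently (no carries):
  5^0=5, 1^3=2, 3^2=1, 5^0=5, 5^7=2, 2^1=3, 4^2=6, 7^1=6, 1^0=1, 5^0=5, 0^1=1

0o52152366151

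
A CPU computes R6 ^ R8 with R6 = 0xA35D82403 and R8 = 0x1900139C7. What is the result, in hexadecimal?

0xBA5D91DC4

XOR each hex digit independently (no carries):
  A^1=B, 3^9=A, 5^0=5, D^0=D, 8^1=9, 2^3=1, 4^9=D, 0^C=C, 3^7=4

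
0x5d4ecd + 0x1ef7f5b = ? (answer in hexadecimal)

Add column by column in base 16, right to left:
  d+b = 8 carry 1
  c+5+1 = 2 carry 1
  e+f+1 = e carry 1
  4+7+1 = c
  d+f = c carry 1
  5+e+1 = 4 carry 1
  0+1+1 = 2

0x24cce28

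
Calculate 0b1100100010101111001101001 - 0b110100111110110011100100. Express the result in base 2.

0b101111010111000110000101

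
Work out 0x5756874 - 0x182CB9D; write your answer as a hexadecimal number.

0x3F29CD7

Subtract column by column in base 16:
  4-D → 7 (borrow)
  7-9-1 → D (borrow)
  8-B-1 → C (borrow)
  6-C-1 → 9 (borrow)
  5-2-1 → 2
  7-8 → F (borrow)
  5-1-1 → 3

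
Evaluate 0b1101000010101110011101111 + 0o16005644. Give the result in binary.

0b1110110010110100010010011

0o16005644 = 0b1110000000101110100100 in binary.
Add column by column in base 2, right to left:
  1+0 = 1
  1+0 = 1
  1+1 = 0 carry 1
  1+0+1 = 0 carry 1
  0+0+1 = 1
  1+1 = 0 carry 1
  1+0+1 = 0 carry 1
  1+1+1 = 1 carry 1
  0+1+1 = 0 carry 1
  0+1+1 = 0 carry 1
  1+0+1 = 0 carry 1
  1+1+1 = 1 carry 1
  1+0+1 = 0 carry 1
  0+0+1 = 1
  1+0 = 1
  0+0 = 0
  1+0 = 1
  0+0 = 0
  0+0 = 0
  0+1 = 1
  0+1 = 1
  1+1 = 0 carry 1
  0+0+1 = 1
  1+0 = 1
  1+0 = 1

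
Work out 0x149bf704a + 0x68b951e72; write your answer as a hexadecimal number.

0x7d5548ebc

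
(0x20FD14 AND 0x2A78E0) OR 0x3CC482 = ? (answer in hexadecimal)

0x3CFC82

0x20FD14 AND 0x2A78E0 = 0x207800.
Then OR with 0x3CC482.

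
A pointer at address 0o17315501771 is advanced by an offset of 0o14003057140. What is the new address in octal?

0o33320561131

Add column by column in base 8, right to left:
  1+0 = 1
  7+4 = 3 carry 1
  7+1+1 = 1 carry 1
  1+7+1 = 1 carry 1
  0+5+1 = 6
  5+0 = 5
  5+3 = 0 carry 1
  1+0+1 = 2
  3+0 = 3
  7+4 = 3 carry 1
  1+1+1 = 3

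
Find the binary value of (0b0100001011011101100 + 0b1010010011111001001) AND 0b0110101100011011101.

0b110001100010010101

Add column by column in base 2, right to left:
  0+1 = 1
  0+0 = 0
  1+0 = 1
  1+1 = 0 carry 1
  0+0+1 = 1
  1+0 = 1
  1+1 = 0 carry 1
  1+1+1 = 1 carry 1
  0+1+1 = 0 carry 1
  1+1+1 = 1 carry 1
  1+1+1 = 1 carry 1
  0+0+1 = 1
  1+0 = 1
  0+1 = 1
  0+0 = 0
  0+0 = 0
  0+1 = 1
  1+0 = 1
  0+1 = 1
Sum = 0b1110011111010110101; now AND with 0b0110101100011011101:
  1110011111010110101
& 0110101100011011101
= 0110001100010010101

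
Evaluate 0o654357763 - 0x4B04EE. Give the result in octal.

0x4B04EE = 0o22602356 in octal.
Subtract column by column in base 8:
  3-6 → 5 (borrow)
  6-5-1 → 0
  7-3 → 4
  7-2 → 5
  5-0 → 5
  3-6 → 5 (borrow)
  4-2-1 → 1
  5-2 → 3
  6-0 → 6

0o631555405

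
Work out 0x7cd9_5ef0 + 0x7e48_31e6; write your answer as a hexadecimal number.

Add column by column in base 16, right to left:
  0+6 = 6
  f+e = d carry 1
  e+1+1 = 0 carry 1
  5+3+1 = 9
  9+8 = 1 carry 1
  d+4+1 = 2 carry 1
  c+e+1 = b carry 1
  7+7+1 = f

0xfb2190d6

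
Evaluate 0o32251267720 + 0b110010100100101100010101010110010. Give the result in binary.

0o32251267720 = 0b11010010101001010110111111010000 in binary.
Add column by column in base 2, right to left:
  0+0 = 0
  0+1 = 1
  0+0 = 0
  0+0 = 0
  1+1 = 0 carry 1
  0+1+1 = 0 carry 1
  1+0+1 = 0 carry 1
  1+1+1 = 1 carry 1
  1+0+1 = 0 carry 1
  1+1+1 = 1 carry 1
  1+0+1 = 0 carry 1
  1+1+1 = 1 carry 1
  0+0+1 = 1
  1+1 = 0 carry 1
  1+0+1 = 0 carry 1
  0+0+1 = 1
  1+0 = 1
  0+1 = 1
  1+1 = 0 carry 1
  0+0+1 = 1
  0+1 = 1
  1+0 = 1
  0+0 = 0
  1+1 = 0 carry 1
  0+0+1 = 1
  1+0 = 1
  0+1 = 1
  0+0 = 0
  1+1 = 0 carry 1
  0+0+1 = 1
  1+0 = 1
  1+1 = 0 carry 1
  0+1+1 = 0 carry 1
  final carry 1

0b1001100111001110111001101010000010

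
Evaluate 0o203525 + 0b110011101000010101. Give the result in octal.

0o1040552

0b110011101000010101 = 0o635025 in octal.
Add column by column in base 8, right to left:
  5+5 = 2 carry 1
  2+2+1 = 5
  5+0 = 5
  3+5 = 0 carry 1
  0+3+1 = 4
  2+6 = 0 carry 1
  final carry 1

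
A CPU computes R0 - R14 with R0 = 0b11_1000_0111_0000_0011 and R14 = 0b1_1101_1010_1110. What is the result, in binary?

Subtract column by column in base 2:
  1-0 → 1
  1-1 → 0
  0-1 → 1 (borrow)
  0-1-1 → 0 (borrow)
  0-0-1 → 1 (borrow)
  0-1-1 → 0 (borrow)
  0-0-1 → 1 (borrow)
  0-1-1 → 0 (borrow)
  1-1-1 → 1 (borrow)
  1-0-1 → 0
  1-1 → 0
  0-1 → 1 (borrow)
  0-1-1 → 0 (borrow)
  0-0-1 → 1 (borrow)
  0-0-1 → 1 (borrow)
  1-0-1 → 0
  1-0 → 1
  1-0 → 1

0b110110100101010101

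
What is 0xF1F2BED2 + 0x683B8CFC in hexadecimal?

0x15A2E4BCE

Add column by column in base 16, right to left:
  2+C = E
  D+F = C carry 1
  E+C+1 = B carry 1
  B+8+1 = 4 carry 1
  2+B+1 = E
  F+3 = 2 carry 1
  1+8+1 = A
  F+6 = 5 carry 1
  final carry 1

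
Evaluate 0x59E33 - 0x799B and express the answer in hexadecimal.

0x52498

Subtract column by column in base 16:
  3-B → 8 (borrow)
  3-9-1 → 9 (borrow)
  E-9-1 → 4
  9-7 → 2
  5-0 → 5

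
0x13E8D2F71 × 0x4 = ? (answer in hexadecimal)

0x4FA34BDC4

Multiply each base-16 digit by 4, carrying:
  1×4 = 4 → write 4
  7×4 = 28 → write C carry 1
  F×4+1 = 61 → write D carry 3
  2×4+3 = 11 → write B
  D×4 = 52 → write 4 carry 3
  8×4+3 = 35 → write 3 carry 2
  E×4+2 = 58 → write A carry 3
  3×4+3 = 15 → write F
  1×4 = 4 → write 4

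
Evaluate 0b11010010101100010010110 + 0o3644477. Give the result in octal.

0b11010010101100010010110 = 0o32254226 in octal.
Add column by column in base 8, right to left:
  6+7 = 5 carry 1
  2+7+1 = 2 carry 1
  2+4+1 = 7
  4+4 = 0 carry 1
  5+4+1 = 2 carry 1
  2+6+1 = 1 carry 1
  2+3+1 = 6
  3+0 = 3

0o36120725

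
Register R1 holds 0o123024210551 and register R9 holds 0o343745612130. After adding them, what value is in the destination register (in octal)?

0o466772022701

Add column by column in base 8, right to left:
  1+0 = 1
  5+3 = 0 carry 1
  5+1+1 = 7
  0+2 = 2
  1+1 = 2
  2+6 = 0 carry 1
  4+5+1 = 2 carry 1
  2+4+1 = 7
  0+7 = 7
  3+3 = 6
  2+4 = 6
  1+3 = 4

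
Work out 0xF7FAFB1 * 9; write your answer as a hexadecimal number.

Multiply each base-16 digit by 9, carrying:
  1×9 = 9 → write 9
  B×9 = 99 → write 3 carry 6
  F×9+6 = 141 → write D carry 8
  A×9+8 = 98 → write 2 carry 6
  F×9+6 = 141 → write D carry 8
  7×9+8 = 71 → write 7 carry 4
  F×9+4 = 139 → write B carry 8
  remaining carry: 8

0x8B7D2D39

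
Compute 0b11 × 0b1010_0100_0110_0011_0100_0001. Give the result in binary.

Multiply each base-2 digit by 3, carrying:
  1×3 = 3 → write 1 carry 1
  0×3+1 = 1 → write 1
  0×3 = 0 → write 0
  0×3 = 0 → write 0
  0×3 = 0 → write 0
  0×3 = 0 → write 0
  1×3 = 3 → write 1 carry 1
  0×3+1 = 1 → write 1
  1×3 = 3 → write 1 carry 1
  1×3+1 = 4 → write 0 carry 2
  0×3+2 = 2 → write 0 carry 1
  0×3+1 = 1 → write 1
  0×3 = 0 → write 0
  1×3 = 3 → write 1 carry 1
  1×3+1 = 4 → write 0 carry 2
  0×3+2 = 2 → write 0 carry 1
  0×3+1 = 1 → write 1
  0×3 = 0 → write 0
  1×3 = 3 → write 1 carry 1
  0×3+1 = 1 → write 1
  0×3 = 0 → write 0
  1×3 = 3 → write 1 carry 1
  0×3+1 = 1 → write 1
  1×3 = 3 → write 1 carry 1
  remaining carry: 1

0b1111011010010100111000011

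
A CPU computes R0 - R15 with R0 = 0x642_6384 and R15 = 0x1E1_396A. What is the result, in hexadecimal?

0x4612A1A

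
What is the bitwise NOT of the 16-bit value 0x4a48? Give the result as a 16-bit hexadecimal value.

Each hex digit d becomes f−d:
  4→b, a→5, 4→b, 8→7

0xb5b7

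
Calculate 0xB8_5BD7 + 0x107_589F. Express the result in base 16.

Add column by column in base 16, right to left:
  7+F = 6 carry 1
  D+9+1 = 7 carry 1
  B+8+1 = 4 carry 1
  5+5+1 = B
  8+7 = F
  B+0 = B
  0+1 = 1

0x1BFB476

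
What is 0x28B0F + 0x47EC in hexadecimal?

0x2D2FB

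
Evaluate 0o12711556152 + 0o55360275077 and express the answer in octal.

0o70272053251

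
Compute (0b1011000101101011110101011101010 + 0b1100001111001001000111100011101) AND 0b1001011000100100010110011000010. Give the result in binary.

0b1010000100100010100000000010

Add column by column in base 2, right to left:
  0+1 = 1
  1+0 = 1
  0+1 = 1
  1+1 = 0 carry 1
  0+1+1 = 0 carry 1
  1+0+1 = 0 carry 1
  1+0+1 = 0 carry 1
  1+0+1 = 0 carry 1
  0+1+1 = 0 carry 1
  1+1+1 = 1 carry 1
  0+1+1 = 0 carry 1
  1+1+1 = 1 carry 1
  0+0+1 = 1
  1+0 = 1
  1+0 = 1
  1+1 = 0 carry 1
  1+0+1 = 0 carry 1
  0+0+1 = 1
  1+1 = 0 carry 1
  0+0+1 = 1
  1+0 = 1
  1+1 = 0 carry 1
  0+1+1 = 0 carry 1
  1+1+1 = 1 carry 1
  0+1+1 = 0 carry 1
  0+0+1 = 1
  0+0 = 0
  1+0 = 1
  1+0 = 1
  0+1 = 1
  1+1 = 0 carry 1
  final carry 1
Sum = 0b10111010100110100111101000000111; now AND with 0b1001011000100100010110011000010:
  10111010100110100111101000000111
& 01001011000100100010110011000010
= 00001010000100100010100000000010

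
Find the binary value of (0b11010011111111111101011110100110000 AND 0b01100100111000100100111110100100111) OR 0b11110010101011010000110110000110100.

0b11110010111011110100111110100110100

0b11010011111111111101011110100110000 AND 0b01100100111000100100111110100100111 = 0b01000000111000100100011110100100000.
Then OR with 0b11110010101011010000110110000110100.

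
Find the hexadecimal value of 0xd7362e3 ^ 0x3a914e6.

XOR each hex digit independently (no carries):
  d^3=e, 7^a=d, 3^9=a, 6^1=7, 2^4=6, e^e=0, 3^6=5

0xeda7605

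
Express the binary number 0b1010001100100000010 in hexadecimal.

0x51902

Group the bits into nibbles: 0101 0001 1001 0000 0010 → 51902.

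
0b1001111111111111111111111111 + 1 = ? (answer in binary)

0b1010000000000000000000000000

The trailing 25 digits are 1 (max in base 2), so adding 1 cascades: they roll to 0 and the next digit up increments.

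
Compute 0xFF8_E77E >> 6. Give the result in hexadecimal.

6 bits is not a whole number of base-16 digits; in binary: 1111111110001110011101111110 >> 6 = 1111111110001110011101.

0x3FE39D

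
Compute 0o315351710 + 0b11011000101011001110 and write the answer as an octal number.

0o320657226

0b11011000101011001110 = 0o3305316 in octal.
Add column by column in base 8, right to left:
  0+6 = 6
  1+1 = 2
  7+3 = 2 carry 1
  1+5+1 = 7
  5+0 = 5
  3+3 = 6
  5+3 = 0 carry 1
  1+0+1 = 2
  3+0 = 3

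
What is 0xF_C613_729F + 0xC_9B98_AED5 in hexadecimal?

0x1C61AC2174

Add column by column in base 16, right to left:
  F+5 = 4 carry 1
  9+D+1 = 7 carry 1
  2+E+1 = 1 carry 1
  7+A+1 = 2 carry 1
  3+8+1 = C
  1+9 = A
  6+B = 1 carry 1
  C+9+1 = 6 carry 1
  F+C+1 = C carry 1
  final carry 1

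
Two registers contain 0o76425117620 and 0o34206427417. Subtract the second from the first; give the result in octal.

0o42216470201

Subtract column by column in base 8:
  0-7 → 1 (borrow)
  2-1-1 → 0
  6-4 → 2
  7-7 → 0
  1-2 → 7 (borrow)
  1-4-1 → 4 (borrow)
  5-6-1 → 6 (borrow)
  2-0-1 → 1
  4-2 → 2
  6-4 → 2
  7-3 → 4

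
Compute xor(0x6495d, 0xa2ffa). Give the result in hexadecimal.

XOR each hex digit independently (no carries):
  6^a=c, 4^2=6, 9^f=6, 5^f=a, d^a=7

0xc66a7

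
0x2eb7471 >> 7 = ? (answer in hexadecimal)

0x5d6e8

7 bits is not a whole number of base-16 digits; in binary: 10111010110111010001110001 >> 7 = 1011101011011101000.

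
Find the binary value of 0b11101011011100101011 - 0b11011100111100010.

0b11001111110101001001

Subtract column by column in base 2:
  1-0 → 1
  1-1 → 0
  0-0 → 0
  1-0 → 1
  0-0 → 0
  1-1 → 0
  0-1 → 1 (borrow)
  0-1-1 → 0 (borrow)
  1-1-1 → 1 (borrow)
  1-0-1 → 0
  1-0 → 1
  0-1 → 1 (borrow)
  1-1-1 → 1 (borrow)
  1-1-1 → 1 (borrow)
  0-0-1 → 1 (borrow)
  1-1-1 → 1 (borrow)
  0-1-1 → 0 (borrow)
  1-0-1 → 0
  1-0 → 1
  1-0 → 1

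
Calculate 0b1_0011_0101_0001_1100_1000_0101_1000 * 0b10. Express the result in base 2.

0b100110101000111001000010110000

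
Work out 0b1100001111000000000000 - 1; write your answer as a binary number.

The trailing 12 digits are 0, so subtracting 1 borrows through: they become 1 and the next digit up decrements.

0b1100001110111111111111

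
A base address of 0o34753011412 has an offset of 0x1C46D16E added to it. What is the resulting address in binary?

0b100000011111100101110010001111000

0o34753011412 = 0b11100111101011000001001100001010 in binary.
0x1C46D16E = 0b11100010001101101000101101110 in binary.
Add column by column in base 2, right to left:
  0+0 = 0
  1+1 = 0 carry 1
  0+1+1 = 0 carry 1
  1+1+1 = 1 carry 1
  0+0+1 = 1
  0+1 = 1
  0+1 = 1
  0+0 = 0
  1+1 = 0 carry 1
  1+0+1 = 0 carry 1
  0+0+1 = 1
  0+0 = 0
  1+1 = 0 carry 1
  0+0+1 = 1
  0+1 = 1
  0+1 = 1
  0+0 = 0
  0+1 = 1
  1+1 = 0 carry 1
  1+0+1 = 0 carry 1
  0+0+1 = 1
  1+0 = 1
  0+1 = 1
  1+0 = 1
  1+0 = 1
  1+0 = 1
  1+1 = 0 carry 1
  0+1+1 = 0 carry 1
  0+1+1 = 0 carry 1
  1+0+1 = 0 carry 1
  1+0+1 = 0 carry 1
  1+0+1 = 0 carry 1
  final carry 1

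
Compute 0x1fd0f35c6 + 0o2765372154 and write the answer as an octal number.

0x1fd0f35c6 = 0o77503632706 in octal.
Add column by column in base 8, right to left:
  6+4 = 2 carry 1
  0+5+1 = 6
  7+1 = 0 carry 1
  2+2+1 = 5
  3+7 = 2 carry 1
  6+3+1 = 2 carry 1
  3+5+1 = 1 carry 1
  0+6+1 = 7
  5+7 = 4 carry 1
  7+2+1 = 2 carry 1
  7+0+1 = 0 carry 1
  final carry 1

0o102471225062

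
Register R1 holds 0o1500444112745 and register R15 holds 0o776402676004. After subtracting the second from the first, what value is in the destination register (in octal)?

0o502041214741

Subtract column by column in base 8:
  5-4 → 1
  4-0 → 4
  7-0 → 7
  2-6 → 4 (borrow)
  1-7-1 → 1 (borrow)
  1-6-1 → 2 (borrow)
  4-2-1 → 1
  4-0 → 4
  4-4 → 0
  0-6 → 2 (borrow)
  0-7-1 → 0 (borrow)
  5-7-1 → 5 (borrow)
  1-0-1 → 0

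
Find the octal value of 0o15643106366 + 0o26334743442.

Add column by column in base 8, right to left:
  6+2 = 0 carry 1
  6+4+1 = 3 carry 1
  3+4+1 = 0 carry 1
  6+3+1 = 2 carry 1
  0+4+1 = 5
  1+7 = 0 carry 1
  3+4+1 = 0 carry 1
  4+3+1 = 0 carry 1
  6+3+1 = 2 carry 1
  5+6+1 = 4 carry 1
  1+2+1 = 4

0o44200052030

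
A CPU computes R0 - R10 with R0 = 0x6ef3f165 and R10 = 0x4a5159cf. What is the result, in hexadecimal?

Subtract column by column in base 16:
  5-f → 6 (borrow)
  6-c-1 → 9 (borrow)
  1-9-1 → 7 (borrow)
  f-5-1 → 9
  3-1 → 2
  f-5 → a
  e-a → 4
  6-4 → 2

0x24a29796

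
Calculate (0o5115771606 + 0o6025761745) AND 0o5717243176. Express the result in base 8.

Add column by column in base 8, right to left:
  6+5 = 3 carry 1
  0+4+1 = 5
  6+7 = 5 carry 1
  1+1+1 = 3
  7+6 = 5 carry 1
  7+7+1 = 7 carry 1
  5+5+1 = 3 carry 1
  1+2+1 = 4
  1+0 = 1
  5+6 = 3 carry 1
  final carry 1
Sum = 0o13143753553; now AND with 0o5717243176:
  1&0=0, 3&5=1, 1&7=1, 4&1=0, 3&7=3, 7&2=2, 5&4=4, 3&3=3, 5&1=1, 5&7=5, 3&6=2

0o1103243152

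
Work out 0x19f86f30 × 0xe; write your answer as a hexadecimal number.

Multiply each base-16 digit by 14, carrying:
  0×14 = 0 → write 0
  3×14 = 42 → write a carry 2
  f×14+2 = 212 → write 4 carry 13
  6×14+13 = 97 → write 1 carry 6
  8×14+6 = 118 → write 6 carry 7
  f×14+7 = 217 → write 9 carry 13
  9×14+13 = 139 → write b carry 8
  1×14+8 = 22 → write 6 carry 1
  remaining carry: 1

0x16b9614a0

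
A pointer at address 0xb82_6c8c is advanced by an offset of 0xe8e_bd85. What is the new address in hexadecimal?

0x1a112a11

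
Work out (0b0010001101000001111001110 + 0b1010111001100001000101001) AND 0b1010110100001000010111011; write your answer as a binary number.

Add column by column in base 2, right to left:
  0+1 = 1
  1+0 = 1
  1+0 = 1
  1+1 = 0 carry 1
  0+0+1 = 1
  0+1 = 1
  1+0 = 1
  1+0 = 1
  1+0 = 1
  1+1 = 0 carry 1
  0+0+1 = 1
  0+0 = 0
  0+0 = 0
  0+0 = 0
  0+1 = 1
  1+1 = 0 carry 1
  0+0+1 = 1
  1+0 = 1
  1+1 = 0 carry 1
  0+1+1 = 0 carry 1
  0+1+1 = 0 carry 1
  0+0+1 = 1
  1+1 = 0 carry 1
  0+0+1 = 1
  0+1 = 1
Sum = 0b1101000110100010111110111; now AND with 0b1010110100001000010111011:
  1101000110100010111110111
& 1010110100001000010111011
= 1000000100000000010110011

0b1000000100000000010110011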